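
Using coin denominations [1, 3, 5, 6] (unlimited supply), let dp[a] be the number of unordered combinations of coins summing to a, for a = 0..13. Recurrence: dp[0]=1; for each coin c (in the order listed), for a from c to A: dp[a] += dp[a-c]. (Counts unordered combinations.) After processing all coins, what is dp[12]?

14

after  coin     0     1     2     3     4     5     6     7     8     9    10    11    12    13
          1     1     1     1     1     1     1     1     1     1     1     1     1     1     1
          3     1     1     1     2     2     2     3     3     3     4     4     4     5     5
          5     1     1     1     2     2     3     4     4     5     6     7     8     9    10
          6     1     1     1     2     2     3     5     5     6     8     9    11    14    15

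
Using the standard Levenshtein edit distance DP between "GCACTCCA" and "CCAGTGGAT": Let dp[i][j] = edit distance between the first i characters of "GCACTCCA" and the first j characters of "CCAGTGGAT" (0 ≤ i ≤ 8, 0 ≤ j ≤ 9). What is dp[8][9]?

   ''  C  C  A  G  T  G  G  A  T
''  0  1  2  3  4  5  6  7  8  9
 G  1  1  2  3  3  4  5  6  7  8
 C  2  1  1  2  3  4  5  6  7  8
 A  3  2  2  1  2  3  4  5  6  7
 C  4  3  2  2  2  3  4  5  6  7
 T  5  4  3  3  3  2  3  4  5  6
 C  6  5  4  4  4  3  3  4  5  6
 C  7  6  5  5  5  4  4  4  5  6
 A  8  7  6  5  6  5  5  5  4  5

5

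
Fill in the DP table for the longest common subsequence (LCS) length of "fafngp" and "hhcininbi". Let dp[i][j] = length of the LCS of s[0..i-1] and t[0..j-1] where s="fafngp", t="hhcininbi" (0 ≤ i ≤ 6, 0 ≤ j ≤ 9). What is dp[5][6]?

1

   ''  h  h  c  i  n  i  n  b  i
''  0  0  0  0  0  0  0  0  0  0
 f  0  0  0  0  0  0  0  0  0  0
 a  0  0  0  0  0  0  0  0  0  0
 f  0  0  0  0  0  0  0  0  0  0
 n  0  0  0  0  0  1  1  1  1  1
 g  0  0  0  0  0  1  1  1  1  1
 p  0  0  0  0  0  1  1  1  1  1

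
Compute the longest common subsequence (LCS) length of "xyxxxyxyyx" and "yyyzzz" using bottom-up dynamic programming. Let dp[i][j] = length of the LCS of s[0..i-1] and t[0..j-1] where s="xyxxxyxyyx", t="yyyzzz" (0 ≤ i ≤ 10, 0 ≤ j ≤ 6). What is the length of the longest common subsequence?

   ''  y  y  y  z  z  z
''  0  0  0  0  0  0  0
 x  0  0  0  0  0  0  0
 y  0  1  1  1  1  1  1
 x  0  1  1  1  1  1  1
 x  0  1  1  1  1  1  1
 x  0  1  1  1  1  1  1
 y  0  1  2  2  2  2  2
 x  0  1  2  2  2  2  2
 y  0  1  2  3  3  3  3
 y  0  1  2  3  3  3  3
 x  0  1  2  3  3  3  3

3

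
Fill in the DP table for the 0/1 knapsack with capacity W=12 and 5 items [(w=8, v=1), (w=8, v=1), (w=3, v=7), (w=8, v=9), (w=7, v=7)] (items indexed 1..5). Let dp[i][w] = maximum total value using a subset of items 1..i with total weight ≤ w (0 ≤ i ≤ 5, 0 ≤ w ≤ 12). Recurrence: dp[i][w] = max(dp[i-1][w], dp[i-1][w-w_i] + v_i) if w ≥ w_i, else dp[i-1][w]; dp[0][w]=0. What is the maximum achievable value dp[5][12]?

i\w   0   1   2   3   4   5   6   7   8   9  10  11  12
  0   0   0   0   0   0   0   0   0   0   0   0   0   0
  1   0   0   0   0   0   0   0   0   1   1   1   1   1
  2   0   0   0   0   0   0   0   0   1   1   1   1   1
  3   0   0   0   7   7   7   7   7   7   7   7   8   8
  4   0   0   0   7   7   7   7   7   9   9   9  16  16
  5   0   0   0   7   7   7   7   7   9   9  14  16  16

16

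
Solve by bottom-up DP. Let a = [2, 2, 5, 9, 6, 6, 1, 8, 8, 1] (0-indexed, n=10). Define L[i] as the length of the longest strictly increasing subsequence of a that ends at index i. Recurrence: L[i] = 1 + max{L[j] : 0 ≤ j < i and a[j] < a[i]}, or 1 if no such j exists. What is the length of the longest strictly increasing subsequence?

   i    0    1    2    3    4    5    6    7    8    9
a[i]    2    2    5    9    6    6    1    8    8    1
L[i]    1    1    2    3    3    3    1    4    4    1

4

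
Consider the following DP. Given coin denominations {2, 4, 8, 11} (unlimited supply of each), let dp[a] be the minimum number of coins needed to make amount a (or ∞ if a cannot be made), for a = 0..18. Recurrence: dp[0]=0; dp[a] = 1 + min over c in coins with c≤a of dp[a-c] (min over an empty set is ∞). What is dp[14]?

3

 a  0  1  2  3  4  5  6  7  8  9 10 11 12 13 14 15 16 17 18
dp  0  -  1  -  1  -  2  -  1  -  2  1  2  2  3  2  2  3  3
(- denotes ∞ / unreachable)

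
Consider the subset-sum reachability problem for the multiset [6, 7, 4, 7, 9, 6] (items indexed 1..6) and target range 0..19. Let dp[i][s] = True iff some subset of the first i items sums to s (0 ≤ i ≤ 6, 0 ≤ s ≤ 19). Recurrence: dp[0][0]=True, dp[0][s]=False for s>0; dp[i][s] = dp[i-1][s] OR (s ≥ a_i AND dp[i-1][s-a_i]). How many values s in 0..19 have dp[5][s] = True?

i\s   0   1   2   3   4   5   6   7   8   9  10  11  12  13  14  15  16  17  18  19
  0   T   F   F   F   F   F   F   F   F   F   F   F   F   F   F   F   F   F   F   F
  1   T   F   F   F   F   F   T   F   F   F   F   F   F   F   F   F   F   F   F   F
  2   T   F   F   F   F   F   T   T   F   F   F   F   F   T   F   F   F   F   F   F
  3   T   F   F   F   T   F   T   T   F   F   T   T   F   T   F   F   F   T   F   F
  4   T   F   F   F   T   F   T   T   F   F   T   T   F   T   T   F   F   T   T   F
  5   T   F   F   F   T   F   T   T   F   T   T   T   F   T   T   T   T   T   T   T
  6   T   F   F   F   T   F   T   T   F   T   T   T   T   T   T   T   T   T   T   T

14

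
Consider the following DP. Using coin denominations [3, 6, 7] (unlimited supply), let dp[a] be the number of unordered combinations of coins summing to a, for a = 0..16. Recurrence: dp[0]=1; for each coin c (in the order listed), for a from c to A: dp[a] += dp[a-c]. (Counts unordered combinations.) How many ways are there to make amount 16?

2

after  coin     0     1     2     3     4     5     6     7     8     9    10    11    12    13    14    15    16
          3     1     0     0     1     0     0     1     0     0     1     0     0     1     0     0     1     0
          6     1     0     0     1     0     0     2     0     0     2     0     0     3     0     0     3     0
          7     1     0     0     1     0     0     2     1     0     2     1     0     3     2     1     3     2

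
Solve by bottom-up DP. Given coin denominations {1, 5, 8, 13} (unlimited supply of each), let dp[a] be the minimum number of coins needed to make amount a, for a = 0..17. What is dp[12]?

 a  0  1  2  3  4  5  6  7  8  9 10 11 12 13 14 15 16 17
dp  0  1  2  3  4  1  2  3  1  2  2  3  4  1  2  3  2  3

4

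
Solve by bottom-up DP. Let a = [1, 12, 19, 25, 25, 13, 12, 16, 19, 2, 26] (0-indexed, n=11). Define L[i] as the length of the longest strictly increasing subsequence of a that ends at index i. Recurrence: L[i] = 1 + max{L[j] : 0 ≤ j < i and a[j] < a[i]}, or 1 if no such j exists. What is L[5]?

   i    0    1    2    3    4    5    6    7    8    9   10
a[i]    1   12   19   25   25   13   12   16   19    2   26
L[i]    1    2    3    4    4    3    2    4    5    2    6

3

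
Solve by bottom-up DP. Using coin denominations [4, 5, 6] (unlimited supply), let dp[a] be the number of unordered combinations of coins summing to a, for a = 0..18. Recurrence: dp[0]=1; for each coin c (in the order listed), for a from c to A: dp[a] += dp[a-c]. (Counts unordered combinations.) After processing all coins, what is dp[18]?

3

after  coin     0     1     2     3     4     5     6     7     8     9    10    11    12    13    14    15    16    17    18
          4     1     0     0     0     1     0     0     0     1     0     0     0     1     0     0     0     1     0     0
          5     1     0     0     0     1     1     0     0     1     1     1     0     1     1     1     1     1     1     1
          6     1     0     0     0     1     1     1     0     1     1     2     1     2     1     2     2     3     2     3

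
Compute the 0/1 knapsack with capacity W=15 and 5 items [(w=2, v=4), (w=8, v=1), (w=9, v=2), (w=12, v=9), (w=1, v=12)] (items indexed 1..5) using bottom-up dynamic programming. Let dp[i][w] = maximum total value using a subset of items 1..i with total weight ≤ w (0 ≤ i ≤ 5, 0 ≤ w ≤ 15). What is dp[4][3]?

4

i\w   0   1   2   3   4   5   6   7   8   9  10  11  12  13  14  15
  0   0   0   0   0   0   0   0   0   0   0   0   0   0   0   0   0
  1   0   0   4   4   4   4   4   4   4   4   4   4   4   4   4   4
  2   0   0   4   4   4   4   4   4   4   4   5   5   5   5   5   5
  3   0   0   4   4   4   4   4   4   4   4   5   6   6   6   6   6
  4   0   0   4   4   4   4   4   4   4   4   5   6   9   9  13  13
  5   0  12  12  16  16  16  16  16  16  16  16  17  18  21  21  25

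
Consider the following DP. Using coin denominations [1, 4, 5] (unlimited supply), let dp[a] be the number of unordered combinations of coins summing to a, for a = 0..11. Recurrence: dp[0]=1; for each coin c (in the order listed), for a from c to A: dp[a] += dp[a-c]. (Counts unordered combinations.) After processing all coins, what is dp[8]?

after  coin     0     1     2     3     4     5     6     7     8     9    10    11
          1     1     1     1     1     1     1     1     1     1     1     1     1
          4     1     1     1     1     2     2     2     2     3     3     3     3
          5     1     1     1     1     2     3     3     3     4     5     6     6

4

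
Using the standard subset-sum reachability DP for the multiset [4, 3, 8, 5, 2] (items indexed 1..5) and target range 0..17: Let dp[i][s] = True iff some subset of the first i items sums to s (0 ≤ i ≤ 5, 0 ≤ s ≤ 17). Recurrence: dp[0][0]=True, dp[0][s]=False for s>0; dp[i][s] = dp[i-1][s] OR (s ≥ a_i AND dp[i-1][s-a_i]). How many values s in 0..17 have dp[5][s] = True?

17

i\s   0   1   2   3   4   5   6   7   8   9  10  11  12  13  14  15  16  17
  0   T   F   F   F   F   F   F   F   F   F   F   F   F   F   F   F   F   F
  1   T   F   F   F   T   F   F   F   F   F   F   F   F   F   F   F   F   F
  2   T   F   F   T   T   F   F   T   F   F   F   F   F   F   F   F   F   F
  3   T   F   F   T   T   F   F   T   T   F   F   T   T   F   F   T   F   F
  4   T   F   F   T   T   T   F   T   T   T   F   T   T   T   F   T   T   T
  5   T   F   T   T   T   T   T   T   T   T   T   T   T   T   T   T   T   T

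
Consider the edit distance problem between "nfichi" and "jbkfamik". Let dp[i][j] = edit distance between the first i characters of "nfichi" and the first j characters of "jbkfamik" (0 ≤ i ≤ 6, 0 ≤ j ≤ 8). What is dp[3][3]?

3

   ''  j  b  k  f  a  m  i  k
''  0  1  2  3  4  5  6  7  8
 n  1  1  2  3  4  5  6  7  8
 f  2  2  2  3  3  4  5  6  7
 i  3  3  3  3  4  4  5  5  6
 c  4  4  4  4  4  5  5  6  6
 h  5  5  5  5  5  5  6  6  7
 i  6  6  6  6  6  6  6  6  7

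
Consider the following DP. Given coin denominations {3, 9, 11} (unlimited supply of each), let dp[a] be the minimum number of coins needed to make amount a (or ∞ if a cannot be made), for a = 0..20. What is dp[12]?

2

 a  0  1  2  3  4  5  6  7  8  9 10 11 12 13 14 15 16 17 18 19 20
dp  0  -  -  1  -  -  2  -  -  1  -  1  2  -  2  3  -  3  2  -  2
(- denotes ∞ / unreachable)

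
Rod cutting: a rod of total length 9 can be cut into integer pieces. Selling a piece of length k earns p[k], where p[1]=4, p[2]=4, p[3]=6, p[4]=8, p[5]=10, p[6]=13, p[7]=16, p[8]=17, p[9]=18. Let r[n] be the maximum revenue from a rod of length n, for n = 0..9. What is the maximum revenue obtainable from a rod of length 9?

   n    0    1    2    3    4    5    6    7    8    9
r[n]    0    4    8   12   16   20   24   28   32   36

36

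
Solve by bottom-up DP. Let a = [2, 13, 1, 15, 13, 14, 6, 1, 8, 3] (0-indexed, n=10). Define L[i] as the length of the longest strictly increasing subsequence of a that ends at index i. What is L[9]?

2

   i    0    1    2    3    4    5    6    7    8    9
a[i]    2   13    1   15   13   14    6    1    8    3
L[i]    1    2    1    3    2    3    2    1    3    2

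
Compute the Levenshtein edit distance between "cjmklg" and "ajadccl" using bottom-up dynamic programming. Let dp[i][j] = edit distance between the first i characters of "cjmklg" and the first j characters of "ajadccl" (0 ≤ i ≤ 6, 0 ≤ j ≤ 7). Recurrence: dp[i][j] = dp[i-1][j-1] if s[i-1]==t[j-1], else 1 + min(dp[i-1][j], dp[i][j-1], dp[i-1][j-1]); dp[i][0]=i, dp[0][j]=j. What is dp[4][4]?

   ''  a  j  a  d  c  c  l
''  0  1  2  3  4  5  6  7
 c  1  1  2  3  4  4  5  6
 j  2  2  1  2  3  4  5  6
 m  3  3  2  2  3  4  5  6
 k  4  4  3  3  3  4  5  6
 l  5  5  4  4  4  4  5  5
 g  6  6  5  5  5  5  5  6

3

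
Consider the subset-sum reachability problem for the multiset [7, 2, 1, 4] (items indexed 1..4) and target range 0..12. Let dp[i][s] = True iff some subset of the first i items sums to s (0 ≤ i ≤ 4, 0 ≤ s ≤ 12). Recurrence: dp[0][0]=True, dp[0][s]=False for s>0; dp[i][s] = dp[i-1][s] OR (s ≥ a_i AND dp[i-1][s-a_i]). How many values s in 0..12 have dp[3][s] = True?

8

i\s   0   1   2   3   4   5   6   7   8   9  10  11  12
  0   T   F   F   F   F   F   F   F   F   F   F   F   F
  1   T   F   F   F   F   F   F   T   F   F   F   F   F
  2   T   F   T   F   F   F   F   T   F   T   F   F   F
  3   T   T   T   T   F   F   F   T   T   T   T   F   F
  4   T   T   T   T   T   T   T   T   T   T   T   T   T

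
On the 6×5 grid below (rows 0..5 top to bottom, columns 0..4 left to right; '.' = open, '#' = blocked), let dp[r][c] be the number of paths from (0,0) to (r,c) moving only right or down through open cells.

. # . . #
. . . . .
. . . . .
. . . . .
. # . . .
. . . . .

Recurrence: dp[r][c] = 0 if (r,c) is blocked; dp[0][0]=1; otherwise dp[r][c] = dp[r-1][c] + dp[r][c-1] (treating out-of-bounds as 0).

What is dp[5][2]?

7

r\c   0   1   2   3   4
  0   1   0   0   0   0
  1   1   1   1   1   1
  2   1   2   3   4   5
  3   1   3   6  10  15
  4   1   0   6  16  31
  5   1   1   7  23  54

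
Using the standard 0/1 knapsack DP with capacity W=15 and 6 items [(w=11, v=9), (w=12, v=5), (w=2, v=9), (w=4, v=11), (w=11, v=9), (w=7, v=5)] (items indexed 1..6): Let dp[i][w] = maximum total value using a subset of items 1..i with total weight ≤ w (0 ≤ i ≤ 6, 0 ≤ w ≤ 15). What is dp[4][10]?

i\w   0   1   2   3   4   5   6   7   8   9  10  11  12  13  14  15
  0   0   0   0   0   0   0   0   0   0   0   0   0   0   0   0   0
  1   0   0   0   0   0   0   0   0   0   0   0   9   9   9   9   9
  2   0   0   0   0   0   0   0   0   0   0   0   9   9   9   9   9
  3   0   0   9   9   9   9   9   9   9   9   9   9   9  18  18  18
  4   0   0   9   9  11  11  20  20  20  20  20  20  20  20  20  20
  5   0   0   9   9  11  11  20  20  20  20  20  20  20  20  20  20
  6   0   0   9   9  11  11  20  20  20  20  20  20  20  25  25  25

20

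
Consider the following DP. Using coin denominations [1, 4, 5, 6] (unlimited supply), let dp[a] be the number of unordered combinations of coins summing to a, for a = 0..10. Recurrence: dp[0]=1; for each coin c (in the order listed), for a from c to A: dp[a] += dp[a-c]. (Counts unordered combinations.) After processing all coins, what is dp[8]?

after  coin     0     1     2     3     4     5     6     7     8     9    10
          1     1     1     1     1     1     1     1     1     1     1     1
          4     1     1     1     1     2     2     2     2     3     3     3
          5     1     1     1     1     2     3     3     3     4     5     6
          6     1     1     1     1     2     3     4     4     5     6     8

5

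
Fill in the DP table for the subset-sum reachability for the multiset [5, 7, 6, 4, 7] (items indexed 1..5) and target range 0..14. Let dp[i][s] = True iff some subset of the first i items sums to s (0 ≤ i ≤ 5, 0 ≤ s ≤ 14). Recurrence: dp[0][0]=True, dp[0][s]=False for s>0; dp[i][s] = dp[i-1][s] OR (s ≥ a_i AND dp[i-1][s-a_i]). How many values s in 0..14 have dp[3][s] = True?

i\s   0   1   2   3   4   5   6   7   8   9  10  11  12  13  14
  0   T   F   F   F   F   F   F   F   F   F   F   F   F   F   F
  1   T   F   F   F   F   T   F   F   F   F   F   F   F   F   F
  2   T   F   F   F   F   T   F   T   F   F   F   F   T   F   F
  3   T   F   F   F   F   T   T   T   F   F   F   T   T   T   F
  4   T   F   F   F   T   T   T   T   F   T   T   T   T   T   F
  5   T   F   F   F   T   T   T   T   F   T   T   T   T   T   T

7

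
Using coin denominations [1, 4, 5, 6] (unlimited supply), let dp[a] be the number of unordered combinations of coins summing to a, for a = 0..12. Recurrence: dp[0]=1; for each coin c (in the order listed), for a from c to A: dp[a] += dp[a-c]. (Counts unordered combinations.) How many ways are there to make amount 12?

after  coin     0     1     2     3     4     5     6     7     8     9    10    11    12
          1     1     1     1     1     1     1     1     1     1     1     1     1     1
          4     1     1     1     1     2     2     2     2     3     3     3     3     4
          5     1     1     1     1     2     3     3     3     4     5     6     6     7
          6     1     1     1     1     2     3     4     4     5     6     8     9    11

11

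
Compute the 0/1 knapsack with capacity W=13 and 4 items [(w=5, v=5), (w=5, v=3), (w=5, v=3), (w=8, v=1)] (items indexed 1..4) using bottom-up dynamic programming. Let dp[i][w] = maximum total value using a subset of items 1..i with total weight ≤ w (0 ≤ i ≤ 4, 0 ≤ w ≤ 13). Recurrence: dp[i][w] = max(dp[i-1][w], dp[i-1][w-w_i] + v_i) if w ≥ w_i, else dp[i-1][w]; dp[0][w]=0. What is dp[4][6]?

5

i\w   0   1   2   3   4   5   6   7   8   9  10  11  12  13
  0   0   0   0   0   0   0   0   0   0   0   0   0   0   0
  1   0   0   0   0   0   5   5   5   5   5   5   5   5   5
  2   0   0   0   0   0   5   5   5   5   5   8   8   8   8
  3   0   0   0   0   0   5   5   5   5   5   8   8   8   8
  4   0   0   0   0   0   5   5   5   5   5   8   8   8   8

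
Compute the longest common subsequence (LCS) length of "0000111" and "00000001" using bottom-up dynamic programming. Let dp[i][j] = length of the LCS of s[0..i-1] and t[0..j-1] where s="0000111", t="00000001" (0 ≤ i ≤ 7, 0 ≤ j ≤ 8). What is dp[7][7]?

4

   ''  0  0  0  0  0  0  0  1
''  0  0  0  0  0  0  0  0  0
 0  0  1  1  1  1  1  1  1  1
 0  0  1  2  2  2  2  2  2  2
 0  0  1  2  3  3  3  3  3  3
 0  0  1  2  3  4  4  4  4  4
 1  0  1  2  3  4  4  4  4  5
 1  0  1  2  3  4  4  4  4  5
 1  0  1  2  3  4  4  4  4  5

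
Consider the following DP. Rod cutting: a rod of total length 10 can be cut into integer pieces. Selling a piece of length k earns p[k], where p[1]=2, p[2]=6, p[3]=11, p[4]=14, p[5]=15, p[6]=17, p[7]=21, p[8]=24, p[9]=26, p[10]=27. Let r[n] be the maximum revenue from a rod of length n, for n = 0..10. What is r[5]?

17

   n    0    1    2    3    4    5    6    7    8    9   10
r[n]    0    2    6   11   14   17   22   25   28   33   36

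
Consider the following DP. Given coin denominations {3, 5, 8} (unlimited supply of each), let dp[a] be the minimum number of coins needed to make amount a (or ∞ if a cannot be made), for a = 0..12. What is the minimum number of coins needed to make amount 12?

4

 a  0  1  2  3  4  5  6  7  8  9 10 11 12
dp  0  -  -  1  -  1  2  -  1  3  2  2  4
(- denotes ∞ / unreachable)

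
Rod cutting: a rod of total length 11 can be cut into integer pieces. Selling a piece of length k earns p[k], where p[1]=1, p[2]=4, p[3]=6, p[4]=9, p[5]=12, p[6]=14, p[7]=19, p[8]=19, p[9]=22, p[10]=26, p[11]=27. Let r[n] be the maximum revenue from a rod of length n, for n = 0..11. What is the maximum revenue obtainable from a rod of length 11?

28

   n    0    1    2    3    4    5    6    7    8    9   10   11
r[n]    0    1    4    6    9   12   14   19   20   23   26   28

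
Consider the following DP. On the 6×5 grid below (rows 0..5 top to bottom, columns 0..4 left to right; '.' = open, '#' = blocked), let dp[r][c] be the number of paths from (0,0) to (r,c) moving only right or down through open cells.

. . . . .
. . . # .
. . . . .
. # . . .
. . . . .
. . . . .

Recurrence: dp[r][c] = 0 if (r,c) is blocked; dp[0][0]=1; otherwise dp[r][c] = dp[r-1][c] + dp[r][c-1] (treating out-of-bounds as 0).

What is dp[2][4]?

r\c   0   1   2   3   4
  0   1   1   1   1   1
  1   1   2   3   0   1
  2   1   3   6   6   7
  3   1   0   6  12  19
  4   1   1   7  19  38
  5   1   2   9  28  66

7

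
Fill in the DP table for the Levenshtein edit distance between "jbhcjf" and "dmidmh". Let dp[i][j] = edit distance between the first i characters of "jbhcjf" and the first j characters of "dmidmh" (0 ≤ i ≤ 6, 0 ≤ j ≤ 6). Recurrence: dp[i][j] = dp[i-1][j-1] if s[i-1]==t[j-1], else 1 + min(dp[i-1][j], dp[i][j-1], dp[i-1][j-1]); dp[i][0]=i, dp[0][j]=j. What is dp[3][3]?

3

   ''  d  m  i  d  m  h
''  0  1  2  3  4  5  6
 j  1  1  2  3  4  5  6
 b  2  2  2  3  4  5  6
 h  3  3  3  3  4  5  5
 c  4  4  4  4  4  5  6
 j  5  5  5  5  5  5  6
 f  6  6  6  6  6  6  6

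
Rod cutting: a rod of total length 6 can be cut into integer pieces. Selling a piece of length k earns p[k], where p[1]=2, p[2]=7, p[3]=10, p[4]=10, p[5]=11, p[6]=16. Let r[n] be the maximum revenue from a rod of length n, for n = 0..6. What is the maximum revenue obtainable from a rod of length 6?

21

   n    0    1    2    3    4    5    6
r[n]    0    2    7   10   14   17   21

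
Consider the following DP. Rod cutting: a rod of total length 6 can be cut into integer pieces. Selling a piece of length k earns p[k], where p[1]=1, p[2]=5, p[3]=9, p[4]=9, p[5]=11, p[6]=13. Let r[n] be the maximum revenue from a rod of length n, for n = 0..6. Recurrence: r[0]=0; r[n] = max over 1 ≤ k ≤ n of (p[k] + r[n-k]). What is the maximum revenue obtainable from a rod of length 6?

   n    0    1    2    3    4    5    6
r[n]    0    1    5    9   10   14   18

18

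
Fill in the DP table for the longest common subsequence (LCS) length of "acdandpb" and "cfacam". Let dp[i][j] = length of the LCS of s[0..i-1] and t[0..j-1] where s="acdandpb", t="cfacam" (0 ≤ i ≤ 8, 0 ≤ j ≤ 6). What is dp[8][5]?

   ''  c  f  a  c  a  m
''  0  0  0  0  0  0  0
 a  0  0  0  1  1  1  1
 c  0  1  1  1  2  2  2
 d  0  1  1  1  2  2  2
 a  0  1  1  2  2  3  3
 n  0  1  1  2  2  3  3
 d  0  1  1  2  2  3  3
 p  0  1  1  2  2  3  3
 b  0  1  1  2  2  3  3

3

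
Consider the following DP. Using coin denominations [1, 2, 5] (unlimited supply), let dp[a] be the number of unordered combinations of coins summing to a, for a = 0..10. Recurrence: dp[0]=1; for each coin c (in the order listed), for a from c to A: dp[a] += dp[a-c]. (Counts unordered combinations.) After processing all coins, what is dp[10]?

after  coin     0     1     2     3     4     5     6     7     8     9    10
          1     1     1     1     1     1     1     1     1     1     1     1
          2     1     1     2     2     3     3     4     4     5     5     6
          5     1     1     2     2     3     4     5     6     7     8    10

10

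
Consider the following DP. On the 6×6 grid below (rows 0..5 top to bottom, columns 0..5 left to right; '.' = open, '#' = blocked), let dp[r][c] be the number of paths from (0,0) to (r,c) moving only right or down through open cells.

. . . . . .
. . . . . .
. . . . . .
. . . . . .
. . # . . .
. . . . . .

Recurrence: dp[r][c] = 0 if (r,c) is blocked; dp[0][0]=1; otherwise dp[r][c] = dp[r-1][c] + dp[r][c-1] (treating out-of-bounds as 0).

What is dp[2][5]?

21

r\c   0   1   2   3   4   5
  0   1   1   1   1   1   1
  1   1   2   3   4   5   6
  2   1   3   6  10  15  21
  3   1   4  10  20  35  56
  4   1   5   0  20  55 111
  5   1   6   6  26  81 192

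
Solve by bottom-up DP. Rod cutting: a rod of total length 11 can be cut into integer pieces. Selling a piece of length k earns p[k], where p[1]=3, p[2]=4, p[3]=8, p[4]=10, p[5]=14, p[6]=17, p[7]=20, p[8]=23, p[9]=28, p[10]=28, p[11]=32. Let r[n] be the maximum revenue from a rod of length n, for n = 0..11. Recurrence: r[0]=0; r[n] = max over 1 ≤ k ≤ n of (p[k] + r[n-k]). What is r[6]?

   n    0    1    2    3    4    5    6    7    8    9   10   11
r[n]    0    3    6    9   12   15   18   21   24   28   31   34

18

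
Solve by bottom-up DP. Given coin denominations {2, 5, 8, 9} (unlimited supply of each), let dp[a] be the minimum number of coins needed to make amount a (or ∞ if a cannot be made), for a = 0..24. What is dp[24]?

 a  0  1  2  3  4  5  6  7  8  9 10 11 12 13 14 15 16 17 18 19 20 21 22 23 24
dp  0  -  1  -  2  1  3  2  1  1  2  2  3  2  2  3  2  2  2  3  3  3  3  3  3
(- denotes ∞ / unreachable)

3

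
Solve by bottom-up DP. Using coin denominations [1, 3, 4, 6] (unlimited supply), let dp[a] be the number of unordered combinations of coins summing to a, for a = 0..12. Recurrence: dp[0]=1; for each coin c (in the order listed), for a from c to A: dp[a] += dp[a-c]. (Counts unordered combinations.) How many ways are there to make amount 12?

16

after  coin     0     1     2     3     4     5     6     7     8     9    10    11    12
          1     1     1     1     1     1     1     1     1     1     1     1     1     1
          3     1     1     1     2     2     2     3     3     3     4     4     4     5
          4     1     1     1     2     3     3     4     5     6     7     8     9    11
          6     1     1     1     2     3     3     5     6     7     9    11    12    16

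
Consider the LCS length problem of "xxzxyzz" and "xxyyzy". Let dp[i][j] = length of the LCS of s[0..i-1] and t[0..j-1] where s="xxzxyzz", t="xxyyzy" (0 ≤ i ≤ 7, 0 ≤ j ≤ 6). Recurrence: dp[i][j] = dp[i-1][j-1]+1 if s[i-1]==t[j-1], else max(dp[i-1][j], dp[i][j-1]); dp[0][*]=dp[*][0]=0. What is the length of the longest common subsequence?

   ''  x  x  y  y  z  y
''  0  0  0  0  0  0  0
 x  0  1  1  1  1  1  1
 x  0  1  2  2  2  2  2
 z  0  1  2  2  2  3  3
 x  0  1  2  2  2  3  3
 y  0  1  2  3  3  3  4
 z  0  1  2  3  3  4  4
 z  0  1  2  3  3  4  4

4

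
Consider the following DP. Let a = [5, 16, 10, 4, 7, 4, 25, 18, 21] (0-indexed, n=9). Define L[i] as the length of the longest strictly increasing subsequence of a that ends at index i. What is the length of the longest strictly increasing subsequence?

4

   i    0    1    2    3    4    5    6    7    8
a[i]    5   16   10    4    7    4   25   18   21
L[i]    1    2    2    1    2    1    3    3    4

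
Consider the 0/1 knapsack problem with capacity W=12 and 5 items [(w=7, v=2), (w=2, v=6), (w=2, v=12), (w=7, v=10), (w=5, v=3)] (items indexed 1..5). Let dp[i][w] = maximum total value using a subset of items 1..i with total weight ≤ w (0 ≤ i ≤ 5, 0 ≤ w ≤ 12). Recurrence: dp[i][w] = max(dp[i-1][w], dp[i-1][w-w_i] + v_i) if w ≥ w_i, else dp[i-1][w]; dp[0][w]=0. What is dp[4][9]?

i\w   0   1   2   3   4   5   6   7   8   9  10  11  12
  0   0   0   0   0   0   0   0   0   0   0   0   0   0
  1   0   0   0   0   0   0   0   2   2   2   2   2   2
  2   0   0   6   6   6   6   6   6   6   8   8   8   8
  3   0   0  12  12  18  18  18  18  18  18  18  20  20
  4   0   0  12  12  18  18  18  18  18  22  22  28  28
  5   0   0  12  12  18  18  18  18  18  22  22  28  28

22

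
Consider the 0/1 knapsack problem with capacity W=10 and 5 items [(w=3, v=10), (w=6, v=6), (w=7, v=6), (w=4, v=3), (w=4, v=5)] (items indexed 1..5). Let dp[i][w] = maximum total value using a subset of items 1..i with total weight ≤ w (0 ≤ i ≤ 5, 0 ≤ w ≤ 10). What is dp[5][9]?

16

i\w   0   1   2   3   4   5   6   7   8   9  10
  0   0   0   0   0   0   0   0   0   0   0   0
  1   0   0   0  10  10  10  10  10  10  10  10
  2   0   0   0  10  10  10  10  10  10  16  16
  3   0   0   0  10  10  10  10  10  10  16  16
  4   0   0   0  10  10  10  10  13  13  16  16
  5   0   0   0  10  10  10  10  15  15  16  16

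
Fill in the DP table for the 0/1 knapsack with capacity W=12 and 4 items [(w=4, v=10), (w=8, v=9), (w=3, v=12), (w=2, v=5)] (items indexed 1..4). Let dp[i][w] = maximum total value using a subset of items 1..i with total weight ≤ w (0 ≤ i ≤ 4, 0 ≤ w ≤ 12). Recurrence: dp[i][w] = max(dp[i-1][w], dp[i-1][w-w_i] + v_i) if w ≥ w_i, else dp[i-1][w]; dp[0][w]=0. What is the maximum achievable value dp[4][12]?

27

i\w   0   1   2   3   4   5   6   7   8   9  10  11  12
  0   0   0   0   0   0   0   0   0   0   0   0   0   0
  1   0   0   0   0  10  10  10  10  10  10  10  10  10
  2   0   0   0   0  10  10  10  10  10  10  10  10  19
  3   0   0   0  12  12  12  12  22  22  22  22  22  22
  4   0   0   5  12  12  17  17  22  22  27  27  27  27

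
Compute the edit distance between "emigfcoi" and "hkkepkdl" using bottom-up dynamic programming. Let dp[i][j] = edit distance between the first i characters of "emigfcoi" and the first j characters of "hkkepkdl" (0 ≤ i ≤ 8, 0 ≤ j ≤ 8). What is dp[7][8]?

8

   ''  h  k  k  e  p  k  d  l
''  0  1  2  3  4  5  6  7  8
 e  1  1  2  3  3  4  5  6  7
 m  2  2  2  3  4  4  5  6  7
 i  3  3  3  3  4  5  5  6  7
 g  4  4  4  4  4  5  6  6  7
 f  5  5  5  5  5  5  6  7  7
 c  6  6  6  6  6  6  6  7  8
 o  7  7  7  7  7  7  7  7  8
 i  8  8  8  8  8  8  8  8  8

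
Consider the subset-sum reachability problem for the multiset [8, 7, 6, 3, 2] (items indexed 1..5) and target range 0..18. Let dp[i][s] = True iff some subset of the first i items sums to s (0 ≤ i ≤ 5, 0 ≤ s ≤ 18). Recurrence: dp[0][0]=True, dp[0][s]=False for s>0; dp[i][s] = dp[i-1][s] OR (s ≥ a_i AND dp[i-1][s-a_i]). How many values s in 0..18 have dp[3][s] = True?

i\s   0   1   2   3   4   5   6   7   8   9  10  11  12  13  14  15  16  17  18
  0   T   F   F   F   F   F   F   F   F   F   F   F   F   F   F   F   F   F   F
  1   T   F   F   F   F   F   F   F   T   F   F   F   F   F   F   F   F   F   F
  2   T   F   F   F   F   F   F   T   T   F   F   F   F   F   F   T   F   F   F
  3   T   F   F   F   F   F   T   T   T   F   F   F   F   T   T   T   F   F   F
  4   T   F   F   T   F   F   T   T   T   T   T   T   F   T   T   T   T   T   T
  5   T   F   T   T   F   T   T   T   T   T   T   T   T   T   T   T   T   T   T

7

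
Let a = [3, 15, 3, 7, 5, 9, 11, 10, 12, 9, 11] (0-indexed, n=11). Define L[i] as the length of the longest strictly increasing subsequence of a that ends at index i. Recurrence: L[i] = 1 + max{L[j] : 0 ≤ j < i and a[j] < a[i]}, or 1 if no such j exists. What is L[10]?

5

   i    0    1    2    3    4    5    6    7    8    9   10
a[i]    3   15    3    7    5    9   11   10   12    9   11
L[i]    1    2    1    2    2    3    4    4    5    3    5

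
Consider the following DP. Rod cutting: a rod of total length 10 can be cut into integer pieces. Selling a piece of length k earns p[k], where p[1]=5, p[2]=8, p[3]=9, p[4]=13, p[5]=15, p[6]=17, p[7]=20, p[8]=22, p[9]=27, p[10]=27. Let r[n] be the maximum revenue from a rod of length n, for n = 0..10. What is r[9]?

   n    0    1    2    3    4    5    6    7    8    9   10
r[n]    0    5   10   15   20   25   30   35   40   45   50

45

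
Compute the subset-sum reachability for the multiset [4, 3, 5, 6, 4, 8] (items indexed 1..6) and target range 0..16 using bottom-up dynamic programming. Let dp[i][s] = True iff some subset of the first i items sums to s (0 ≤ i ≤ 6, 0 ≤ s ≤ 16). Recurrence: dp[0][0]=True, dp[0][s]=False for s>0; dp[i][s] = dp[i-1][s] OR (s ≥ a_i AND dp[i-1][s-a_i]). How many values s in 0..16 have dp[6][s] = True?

i\s   0   1   2   3   4   5   6   7   8   9  10  11  12  13  14  15  16
  0   T   F   F   F   F   F   F   F   F   F   F   F   F   F   F   F   F
  1   T   F   F   F   T   F   F   F   F   F   F   F   F   F   F   F   F
  2   T   F   F   T   T   F   F   T   F   F   F   F   F   F   F   F   F
  3   T   F   F   T   T   T   F   T   T   T   F   F   T   F   F   F   F
  4   T   F   F   T   T   T   T   T   T   T   T   T   T   T   T   T   F
  5   T   F   F   T   T   T   T   T   T   T   T   T   T   T   T   T   T
  6   T   F   F   T   T   T   T   T   T   T   T   T   T   T   T   T   T

15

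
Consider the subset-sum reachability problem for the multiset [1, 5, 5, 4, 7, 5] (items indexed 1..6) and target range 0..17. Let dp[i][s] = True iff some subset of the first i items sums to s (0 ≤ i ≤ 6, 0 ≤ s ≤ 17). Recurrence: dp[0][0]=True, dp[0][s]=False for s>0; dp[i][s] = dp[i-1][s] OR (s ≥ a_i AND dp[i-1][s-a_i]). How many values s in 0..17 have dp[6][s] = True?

i\s   0   1   2   3   4   5   6   7   8   9  10  11  12  13  14  15  16  17
  0   T   F   F   F   F   F   F   F   F   F   F   F   F   F   F   F   F   F
  1   T   T   F   F   F   F   F   F   F   F   F   F   F   F   F   F   F   F
  2   T   T   F   F   F   T   T   F   F   F   F   F   F   F   F   F   F   F
  3   T   T   F   F   F   T   T   F   F   F   T   T   F   F   F   F   F   F
  4   T   T   F   F   T   T   T   F   F   T   T   T   F   F   T   T   F   F
  5   T   T   F   F   T   T   T   T   T   T   T   T   T   T   T   T   T   T
  6   T   T   F   F   T   T   T   T   T   T   T   T   T   T   T   T   T   T

16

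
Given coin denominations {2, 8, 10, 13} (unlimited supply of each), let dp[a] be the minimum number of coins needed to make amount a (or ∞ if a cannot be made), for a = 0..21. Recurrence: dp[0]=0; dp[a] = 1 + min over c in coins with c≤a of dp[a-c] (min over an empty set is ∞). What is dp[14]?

3

 a  0  1  2  3  4  5  6  7  8  9 10 11 12 13 14 15 16 17 18 19 20 21
dp  0  -  1  -  2  -  3  -  1  -  1  -  2  1  3  2  2  3  2  4  2  2
(- denotes ∞ / unreachable)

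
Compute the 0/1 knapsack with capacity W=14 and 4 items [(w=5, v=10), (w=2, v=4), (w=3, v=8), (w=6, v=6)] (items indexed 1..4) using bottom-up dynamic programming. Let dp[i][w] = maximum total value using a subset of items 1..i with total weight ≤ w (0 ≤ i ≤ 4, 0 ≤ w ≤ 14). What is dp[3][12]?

22

i\w   0   1   2   3   4   5   6   7   8   9  10  11  12  13  14
  0   0   0   0   0   0   0   0   0   0   0   0   0   0   0   0
  1   0   0   0   0   0  10  10  10  10  10  10  10  10  10  10
  2   0   0   4   4   4  10  10  14  14  14  14  14  14  14  14
  3   0   0   4   8   8  12  12  14  18  18  22  22  22  22  22
  4   0   0   4   8   8  12  12  14  18  18  22  22  22  22  24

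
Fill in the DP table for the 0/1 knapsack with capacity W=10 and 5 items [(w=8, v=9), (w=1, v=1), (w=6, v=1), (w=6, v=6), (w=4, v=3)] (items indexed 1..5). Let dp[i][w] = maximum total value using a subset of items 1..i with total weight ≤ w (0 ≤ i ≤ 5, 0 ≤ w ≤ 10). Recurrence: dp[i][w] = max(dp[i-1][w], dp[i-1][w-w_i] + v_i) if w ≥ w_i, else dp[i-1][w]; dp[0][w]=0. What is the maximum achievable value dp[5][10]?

i\w   0   1   2   3   4   5   6   7   8   9  10
  0   0   0   0   0   0   0   0   0   0   0   0
  1   0   0   0   0   0   0   0   0   9   9   9
  2   0   1   1   1   1   1   1   1   9  10  10
  3   0   1   1   1   1   1   1   2   9  10  10
  4   0   1   1   1   1   1   6   7   9  10  10
  5   0   1   1   1   3   4   6   7   9  10  10

10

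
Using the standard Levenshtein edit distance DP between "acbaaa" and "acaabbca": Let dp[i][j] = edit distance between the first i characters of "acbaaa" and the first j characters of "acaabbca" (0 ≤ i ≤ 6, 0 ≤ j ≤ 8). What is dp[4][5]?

2

   ''  a  c  a  a  b  b  c  a
''  0  1  2  3  4  5  6  7  8
 a  1  0  1  2  3  4  5  6  7
 c  2  1  0  1  2  3  4  5  6
 b  3  2  1  1  2  2  3  4  5
 a  4  3  2  1  1  2  3  4  4
 a  5  4  3  2  1  2  3  4  4
 a  6  5  4  3  2  2  3  4  4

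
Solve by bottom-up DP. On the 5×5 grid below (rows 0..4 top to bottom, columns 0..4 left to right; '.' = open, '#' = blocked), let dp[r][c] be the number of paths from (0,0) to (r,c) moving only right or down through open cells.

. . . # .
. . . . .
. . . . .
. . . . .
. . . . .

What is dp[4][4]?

r\c   0   1   2   3   4
  0   1   1   1   0   0
  1   1   2   3   3   3
  2   1   3   6   9  12
  3   1   4  10  19  31
  4   1   5  15  34  65

65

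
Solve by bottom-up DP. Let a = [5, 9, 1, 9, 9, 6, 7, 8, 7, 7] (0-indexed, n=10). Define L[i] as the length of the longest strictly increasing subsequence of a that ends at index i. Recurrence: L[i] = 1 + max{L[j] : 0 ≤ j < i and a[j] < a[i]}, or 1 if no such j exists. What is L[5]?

2

   i    0    1    2    3    4    5    6    7    8    9
a[i]    5    9    1    9    9    6    7    8    7    7
L[i]    1    2    1    2    2    2    3    4    3    3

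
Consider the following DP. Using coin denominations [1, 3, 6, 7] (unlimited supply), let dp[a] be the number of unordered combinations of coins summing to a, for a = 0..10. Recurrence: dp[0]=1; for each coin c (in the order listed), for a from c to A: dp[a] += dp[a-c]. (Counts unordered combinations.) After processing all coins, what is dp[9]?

7

after  coin     0     1     2     3     4     5     6     7     8     9    10
          1     1     1     1     1     1     1     1     1     1     1     1
          3     1     1     1     2     2     2     3     3     3     4     4
          6     1     1     1     2     2     2     4     4     4     6     6
          7     1     1     1     2     2     2     4     5     5     7     8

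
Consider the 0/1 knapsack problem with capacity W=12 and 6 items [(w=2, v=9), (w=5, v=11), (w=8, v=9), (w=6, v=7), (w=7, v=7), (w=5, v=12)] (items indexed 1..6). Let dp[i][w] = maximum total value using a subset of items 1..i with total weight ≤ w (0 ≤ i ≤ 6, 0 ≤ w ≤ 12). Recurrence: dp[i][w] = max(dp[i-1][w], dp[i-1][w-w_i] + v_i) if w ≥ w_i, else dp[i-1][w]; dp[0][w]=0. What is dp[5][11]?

i\w   0   1   2   3   4   5   6   7   8   9  10  11  12
  0   0   0   0   0   0   0   0   0   0   0   0   0   0
  1   0   0   9   9   9   9   9   9   9   9   9   9   9
  2   0   0   9   9   9  11  11  20  20  20  20  20  20
  3   0   0   9   9   9  11  11  20  20  20  20  20  20
  4   0   0   9   9   9  11  11  20  20  20  20  20  20
  5   0   0   9   9   9  11  11  20  20  20  20  20  20
  6   0   0   9   9   9  12  12  21  21  21  23  23  32

20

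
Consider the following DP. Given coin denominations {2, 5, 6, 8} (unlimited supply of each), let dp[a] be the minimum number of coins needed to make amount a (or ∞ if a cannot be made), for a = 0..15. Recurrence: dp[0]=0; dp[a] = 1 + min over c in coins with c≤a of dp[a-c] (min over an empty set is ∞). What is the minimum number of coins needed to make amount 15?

 a  0  1  2  3  4  5  6  7  8  9 10 11 12 13 14 15
dp  0  -  1  -  2  1  1  2  1  3  2  2  2  2  2  3
(- denotes ∞ / unreachable)

3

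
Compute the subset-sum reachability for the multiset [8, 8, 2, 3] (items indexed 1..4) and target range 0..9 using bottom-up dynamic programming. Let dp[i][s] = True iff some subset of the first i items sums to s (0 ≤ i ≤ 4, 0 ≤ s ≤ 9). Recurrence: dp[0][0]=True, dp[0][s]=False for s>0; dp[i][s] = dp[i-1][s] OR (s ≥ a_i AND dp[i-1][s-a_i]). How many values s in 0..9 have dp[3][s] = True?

3

i\s   0   1   2   3   4   5   6   7   8   9
  0   T   F   F   F   F   F   F   F   F   F
  1   T   F   F   F   F   F   F   F   T   F
  2   T   F   F   F   F   F   F   F   T   F
  3   T   F   T   F   F   F   F   F   T   F
  4   T   F   T   T   F   T   F   F   T   F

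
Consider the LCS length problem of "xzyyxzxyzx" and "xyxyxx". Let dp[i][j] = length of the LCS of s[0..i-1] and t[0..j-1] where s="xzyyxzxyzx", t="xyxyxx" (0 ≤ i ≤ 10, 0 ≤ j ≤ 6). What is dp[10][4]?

   ''  x  y  x  y  x  x
''  0  0  0  0  0  0  0
 x  0  1  1  1  1  1  1
 z  0  1  1  1  1  1  1
 y  0  1  2  2  2  2  2
 y  0  1  2  2  3  3  3
 x  0  1  2  3  3  4  4
 z  0  1  2  3  3  4  4
 x  0  1  2  3  3  4  5
 y  0  1  2  3  4  4  5
 z  0  1  2  3  4  4  5
 x  0  1  2  3  4  5  5

4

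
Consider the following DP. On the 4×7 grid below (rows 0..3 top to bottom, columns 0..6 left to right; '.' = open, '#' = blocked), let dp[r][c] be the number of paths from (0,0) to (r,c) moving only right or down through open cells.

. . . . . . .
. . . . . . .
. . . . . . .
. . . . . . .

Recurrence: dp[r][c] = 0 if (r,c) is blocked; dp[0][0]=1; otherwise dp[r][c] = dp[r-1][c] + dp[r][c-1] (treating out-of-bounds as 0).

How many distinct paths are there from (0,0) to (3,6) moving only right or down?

84

r\c   0   1   2   3   4   5   6
  0   1   1   1   1   1   1   1
  1   1   2   3   4   5   6   7
  2   1   3   6  10  15  21  28
  3   1   4  10  20  35  56  84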